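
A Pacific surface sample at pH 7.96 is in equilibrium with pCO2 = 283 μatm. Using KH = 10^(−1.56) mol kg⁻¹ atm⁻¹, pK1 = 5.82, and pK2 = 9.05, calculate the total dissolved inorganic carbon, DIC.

[CO2*] = KH · pCO2 = 10^(−1.56) × 283×10^-6 = 7.794×10^-6 mol/kg
α₀ = 1/(1 + K1/[H⁺] + K1K2/[H⁺]²) = 1/(1 + 10^+2.14 + 10^+1.05) = 0.006655
DIC = [CO2*]/α₀ = 7.794×10^-6 / 0.006655 = 1.17 mmol/kg

DIC = 1.17 mmol/kg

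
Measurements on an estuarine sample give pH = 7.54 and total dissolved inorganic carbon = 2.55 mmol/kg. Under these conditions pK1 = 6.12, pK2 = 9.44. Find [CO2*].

[CO2*] = 0.0923 mmol/kg

α₀ = 1 / (1 + K1/[H⁺] + K1K2/[H⁺]²) = 1 / (1 + 10^+1.42 + 10^-0.48)
   = 1 / (1 + 26.303 + 0.33113) = 1/27.634 = 0.03619
[CO2*] = α₀ × DIC = 0.03619 × 2.55 = 0.0923 mmol/kg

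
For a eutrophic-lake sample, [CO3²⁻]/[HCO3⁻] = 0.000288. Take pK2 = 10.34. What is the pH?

From K2 = [H⁺][CO3²⁻]/[HCO3⁻]:  pH = pK2 + log₁₀([CO3²⁻]/[HCO3⁻])
log₁₀(0.000288) = -3.541
pH = 10.34 + (-3.541) = 6.80

pH = 6.80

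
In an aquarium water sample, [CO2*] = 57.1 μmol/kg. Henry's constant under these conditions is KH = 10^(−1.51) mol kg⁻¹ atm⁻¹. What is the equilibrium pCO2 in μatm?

pCO2 = 1850 μatm

KH = 10^(−1.51) = 3.090×10^-2 mol kg⁻¹ atm⁻¹
pCO2 = [CO2*]/KH = 57.1×10^-6 / 3.090×10^-2 = 1.85×10^-3 atm = 1850 μatm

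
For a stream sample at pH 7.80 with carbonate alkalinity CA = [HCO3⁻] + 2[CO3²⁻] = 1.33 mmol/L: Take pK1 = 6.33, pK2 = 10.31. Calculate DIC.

DIC = 1.37 mmol/L

CA = [HCO3⁻] + 2[CO3²⁻] = (α₁ + 2α₂)·DIC
At pH 7.80: [H⁺]/K1 = 10^-1.47 = 0.033884, K2/[H⁺] = 10^-2.51 = 0.0030903
α₁ = 1/(1 + 0.033884 + 0.0030903) = 1/1.0370 = 0.9643; α₂ = α₁·K2/[H⁺] = 0.002980
α₁ + 2α₂ = 0.9703
DIC = CA / (α₁ + 2α₂) = 1.33 / 0.9703 = 1.37 mmol/L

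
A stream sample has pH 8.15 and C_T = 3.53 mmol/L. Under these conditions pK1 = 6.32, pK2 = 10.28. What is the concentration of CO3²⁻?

[CO3²⁻] = 0.0256 mmol/L

α₂ = 1 / (1 + [H⁺]/K2 + [H⁺]²/(K1K2)) = 1 / (1 + 10^+2.13 + 10^+0.30)
   = 1 / (1 + 134.90 + 1.9953) = 1/137.89 = 0.007252
[CO3²⁻] = α₂ × DIC = 0.007252 × 3.53 = 0.0256 mmol/L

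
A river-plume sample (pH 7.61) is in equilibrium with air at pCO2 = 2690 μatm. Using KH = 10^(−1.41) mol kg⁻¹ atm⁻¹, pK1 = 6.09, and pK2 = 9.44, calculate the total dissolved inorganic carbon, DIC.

DIC = 3.62 mmol/kg

[CO2*] = KH · pCO2 = 10^(−1.41) × 2690×10^-6 = 1.047×10^-4 mol/kg
α₀ = 1/(1 + K1/[H⁺] + K1K2/[H⁺]²) = 1/(1 + 10^+1.52 + 10^-0.31) = 0.02890
DIC = [CO2*]/α₀ = 1.047×10^-4 / 0.02890 = 3.62 mmol/kg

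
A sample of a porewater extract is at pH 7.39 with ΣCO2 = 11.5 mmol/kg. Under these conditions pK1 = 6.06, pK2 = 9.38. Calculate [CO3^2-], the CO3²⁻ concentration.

[CO3²⁻] = 0.111 mmol/kg

α₂ = 1 / (1 + [H⁺]/K2 + [H⁺]²/(K1K2)) = 1 / (1 + 10^+1.99 + 10^+0.66)
   = 1 / (1 + 97.724 + 4.5709) = 1/103.29 = 0.009681
[CO3²⁻] = α₂ × DIC = 0.009681 × 11.5 = 0.111 mmol/kg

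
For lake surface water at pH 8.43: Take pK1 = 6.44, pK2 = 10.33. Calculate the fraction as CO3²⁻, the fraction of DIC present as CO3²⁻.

α₂ = 0.0123

α₂ = 1 / (1 + [H⁺]/K2 + [H⁺]²/(K1K2)) = 1 / (1 + 10^+1.90 + 10^-0.09)
   = 1 / (1 + 79.433 + 0.81283) = 1/81.246 = 0.01231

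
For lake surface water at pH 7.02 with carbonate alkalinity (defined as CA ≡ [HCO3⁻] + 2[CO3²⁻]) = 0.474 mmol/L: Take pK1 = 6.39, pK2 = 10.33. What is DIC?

DIC = 0.585 mmol/L

CA = [HCO3⁻] + 2[CO3²⁻] = (α₁ + 2α₂)·DIC
At pH 7.02: [H⁺]/K1 = 10^-0.63 = 0.23442, K2/[H⁺] = 10^-3.31 = 0.00048978
α₁ = 1/(1 + 0.23442 + 0.00048978) = 1/1.2349 = 0.8098; α₂ = α₁·K2/[H⁺] = 0.0003966
α₁ + 2α₂ = 0.8106
DIC = CA / (α₁ + 2α₂) = 0.474 / 0.8106 = 0.585 mmol/L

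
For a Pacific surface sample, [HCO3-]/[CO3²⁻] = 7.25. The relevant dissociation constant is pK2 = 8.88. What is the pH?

From K2 = [H⁺][CO3²⁻]/[HCO3-]:  pH = pK2 − log₁₀([HCO3-]/[CO3²⁻])
log₁₀(7.25) = +0.860
pH = 8.88 − (+0.860) = 8.02

pH = 8.02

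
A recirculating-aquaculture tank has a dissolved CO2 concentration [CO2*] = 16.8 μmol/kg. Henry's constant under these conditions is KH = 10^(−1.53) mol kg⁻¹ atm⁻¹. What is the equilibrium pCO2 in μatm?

KH = 10^(−1.53) = 2.951×10^-2 mol kg⁻¹ atm⁻¹
pCO2 = [CO2*]/KH = 16.8×10^-6 / 2.951×10^-2 = 5.69×10^-4 atm = 569 μatm

pCO2 = 569 μatm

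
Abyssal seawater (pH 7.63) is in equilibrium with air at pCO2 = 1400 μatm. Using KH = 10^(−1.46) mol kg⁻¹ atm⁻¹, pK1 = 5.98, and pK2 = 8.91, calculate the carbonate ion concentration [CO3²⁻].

[CO2*] = KH · pCO2 = 10^(−1.46) × 1400×10^-6 = 4.854×10^-5 mol/kg
α₀ = 1/(1 + K1/[H⁺] + K1K2/[H⁺]²) = 1/(1 + 10^+1.65 + 10^+0.37) = 0.02083
DIC = [CO2*]/α₀ = 4.854×10^-5 / 0.02083 = 2.331 mmol/kg
[CO3²⁻] = α₂·DIC; α₂ = 0.04883, so [CO3²⁻] = 0.04883 × 2.331 = 0.114 mmol/kg

[CO3²⁻] = 0.114 mmol/kg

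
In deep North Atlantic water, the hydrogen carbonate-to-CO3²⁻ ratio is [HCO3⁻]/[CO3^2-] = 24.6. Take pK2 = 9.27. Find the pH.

pH = 7.88

From K2 = [H⁺][CO3^2-]/[HCO3⁻]:  pH = pK2 − log₁₀([HCO3⁻]/[CO3^2-])
log₁₀(24.6) = +1.391
pH = 9.27 − (+1.391) = 7.88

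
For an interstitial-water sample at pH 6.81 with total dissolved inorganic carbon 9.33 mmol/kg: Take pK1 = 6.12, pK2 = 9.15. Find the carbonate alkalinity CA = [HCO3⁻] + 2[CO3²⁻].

CA = [HCO3⁻] + 2[CO3²⁻] = (α₁ + 2α₂)·DIC
At pH 6.81: [H⁺]/K1 = 10^-0.69 = 0.20417, K2/[H⁺] = 10^-2.34 = 0.0045709
α₁ = 1/(1 + 0.20417 + 0.0045709) = 1/1.2087 = 0.8273; α₂ = α₁·K2/[H⁺] = 0.003782
α₁ + 2α₂ = 0.8349
CA = 0.8349 × 9.33 = 7.79 mmol/kg

CA = 7.79 mmol/kg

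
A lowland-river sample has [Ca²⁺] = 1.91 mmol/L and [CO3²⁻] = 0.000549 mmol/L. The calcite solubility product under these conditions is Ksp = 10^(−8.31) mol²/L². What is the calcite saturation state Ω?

Ksp = 10^(−8.31) = 4.898×10^-9
Ω = [Ca²⁺][CO3²⁻]/Ksp = (1.91×10^-3)(0.000549×10^-3) / 4.898×10^-9 = 0.214

Ω = 0.214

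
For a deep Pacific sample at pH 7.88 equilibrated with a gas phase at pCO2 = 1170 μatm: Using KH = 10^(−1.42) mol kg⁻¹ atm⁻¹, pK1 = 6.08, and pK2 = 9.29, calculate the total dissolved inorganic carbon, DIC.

DIC = 2.96 mmol/kg

[CO2*] = KH · pCO2 = 10^(−1.42) × 1170×10^-6 = 4.448×10^-5 mol/kg
α₀ = 1/(1 + K1/[H⁺] + K1K2/[H⁺]²) = 1/(1 + 10^+1.80 + 10^+0.39) = 0.01503
DIC = [CO2*]/α₀ = 4.448×10^-5 / 0.01503 = 2.96 mmol/kg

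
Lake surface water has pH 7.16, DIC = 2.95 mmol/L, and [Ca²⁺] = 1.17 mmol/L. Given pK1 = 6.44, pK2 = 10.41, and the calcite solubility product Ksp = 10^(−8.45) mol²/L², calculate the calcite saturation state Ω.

α₂ = 1 / (1 + [H⁺]/K2 + [H⁺]²/(K1K2)) = 1 / (1 + 10^+3.25 + 10^+2.53)
   = 1 / (1 + 1778.3 + 338.84) = 1/2118.1 = 0.0004721
[CO3²⁻] = α₂ × DIC = 0.0004721 × 2.95 = 0.001393 mmol/L = 1.393 μmol/L
Ksp = 10^(−8.45) = 3.548×10^-9
Ω = [Ca²⁺][CO3²⁻]/Ksp = (1.17×10^-3)(1.393×10^-6) / 3.548×10^-9 = 0.459

Ω = 0.459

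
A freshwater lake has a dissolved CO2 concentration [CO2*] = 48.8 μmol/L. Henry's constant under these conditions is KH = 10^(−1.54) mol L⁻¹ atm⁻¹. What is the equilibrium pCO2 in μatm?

KH = 10^(−1.54) = 2.884×10^-2 mol L⁻¹ atm⁻¹
pCO2 = [CO2*]/KH = 48.8×10^-6 / 2.884×10^-2 = 1.69×10^-3 atm = 1690 μatm

pCO2 = 1690 μatm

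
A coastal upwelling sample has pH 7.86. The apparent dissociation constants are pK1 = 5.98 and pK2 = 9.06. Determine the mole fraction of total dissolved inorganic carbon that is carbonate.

α₂ = 0.0586

α₂ = 1 / (1 + [H⁺]/K2 + [H⁺]²/(K1K2)) = 1 / (1 + 10^+1.20 + 10^-0.68)
   = 1 / (1 + 15.849 + 0.20893) = 1/17.058 = 0.05862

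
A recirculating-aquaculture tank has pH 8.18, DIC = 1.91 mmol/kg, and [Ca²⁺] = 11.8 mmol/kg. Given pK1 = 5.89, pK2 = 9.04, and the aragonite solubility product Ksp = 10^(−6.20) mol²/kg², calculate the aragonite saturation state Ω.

Ω = 4.31

α₂ = 1 / (1 + [H⁺]/K2 + [H⁺]²/(K1K2)) = 1 / (1 + 10^+0.86 + 10^-1.43)
   = 1 / (1 + 7.2444 + 0.037154) = 1/8.2815 = 0.1208
[CO3²⁻] = α₂ × DIC = 0.1208 × 1.91 = 0.2306 mmol/kg
Ksp = 10^(−6.20) = 6.310×10^-7
Ω = [Ca²⁺][CO3²⁻]/Ksp = (11.8×10^-3)(2.306×10^-4) / 6.310×10^-7 = 4.31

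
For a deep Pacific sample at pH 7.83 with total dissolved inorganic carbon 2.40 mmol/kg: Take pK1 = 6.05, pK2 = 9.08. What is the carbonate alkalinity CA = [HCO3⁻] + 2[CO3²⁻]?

CA = [HCO3⁻] + 2[CO3²⁻] = (α₁ + 2α₂)·DIC
At pH 7.83: [H⁺]/K1 = 10^-1.78 = 0.016596, K2/[H⁺] = 10^-1.25 = 0.056234
α₁ = 1/(1 + 0.016596 + 0.056234) = 1/1.0728 = 0.9321; α₂ = α₁·K2/[H⁺] = 0.05242
α₁ + 2α₂ = 1.0369
CA = 1.0369 × 2.40 = 2.49 mmol/kg

CA = 2.49 mmol/kg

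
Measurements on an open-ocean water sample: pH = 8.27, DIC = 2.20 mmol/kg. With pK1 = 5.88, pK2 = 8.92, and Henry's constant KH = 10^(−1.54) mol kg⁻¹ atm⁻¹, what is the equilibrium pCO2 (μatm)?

α₀ = 1 / (1 + K1/[H⁺] + K1K2/[H⁺]²) = 1 / (1 + 10^+2.39 + 10^+1.74)
   = 1 / (1 + 245.47 + 54.954) = 1/301.42 = 0.003318
[CO2*] = α₀ × DIC = 0.003318 × 2.20 = 0.007299 mmol/kg = 7.299 μmol/kg
pCO2 = [CO2*]/KH = 7.299×10^-6 / 2.884×10^-2 = 253 μatm

pCO2 = 253 μatm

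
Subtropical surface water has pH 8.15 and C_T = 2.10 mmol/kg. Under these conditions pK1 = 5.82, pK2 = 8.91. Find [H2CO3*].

[CO2*] = 8.33 μmol/kg

α₀ = 1 / (1 + K1/[H⁺] + K1K2/[H⁺]²) = 1 / (1 + 10^+2.33 + 10^+1.57)
   = 1 / (1 + 213.80 + 37.154) = 1/251.95 = 0.003969
[CO2*] = α₀ × DIC = 0.003969 × 2.10 = 0.00833 mmol/kg = 8.33 μmol/kg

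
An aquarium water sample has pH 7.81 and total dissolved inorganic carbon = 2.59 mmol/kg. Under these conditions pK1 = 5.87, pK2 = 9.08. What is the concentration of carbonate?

α₂ = 1 / (1 + [H⁺]/K2 + [H⁺]²/(K1K2)) = 1 / (1 + 10^+1.27 + 10^-0.67)
   = 1 / (1 + 18.621 + 0.21380) = 1/19.835 = 0.05042
[CO3²⁻] = α₂ × DIC = 0.05042 × 2.59 = 0.131 mmol/kg

[CO3²⁻] = 0.131 mmol/kg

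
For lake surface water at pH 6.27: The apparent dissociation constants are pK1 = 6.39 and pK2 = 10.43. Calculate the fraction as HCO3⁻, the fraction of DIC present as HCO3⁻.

α₁ = 1 / (1 + [H⁺]/K1 + K2/[H⁺]) = 1 / (1 + 10^+0.12 + 10^-4.16)
   = 1 / (1 + 1.3183 + 6.9183×10^-5) = 1/2.3183 = 0.4313

α₁ = 0.431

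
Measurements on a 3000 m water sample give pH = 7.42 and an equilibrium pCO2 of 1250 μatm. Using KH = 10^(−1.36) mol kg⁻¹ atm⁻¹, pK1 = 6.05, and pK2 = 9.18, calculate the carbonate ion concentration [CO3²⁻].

[CO2*] = KH · pCO2 = 10^(−1.36) × 1250×10^-6 = 5.456×10^-5 mol/kg
α₀ = 1/(1 + K1/[H⁺] + K1K2/[H⁺]²) = 1/(1 + 10^+1.37 + 10^-0.39) = 0.04024
DIC = [CO2*]/α₀ = 5.456×10^-5 / 0.04024 = 1.356 mmol/kg
[CO3²⁻] = α₂·DIC; α₂ = 0.01639, so [CO3²⁻] = 0.01639 × 1.356 = 0.0222 mmol/kg

[CO3²⁻] = 0.0222 mmol/kg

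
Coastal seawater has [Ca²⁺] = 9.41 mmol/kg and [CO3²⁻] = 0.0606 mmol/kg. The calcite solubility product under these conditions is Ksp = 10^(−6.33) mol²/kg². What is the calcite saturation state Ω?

Ω = 1.22

Ksp = 10^(−6.33) = 4.677×10^-7
Ω = [Ca²⁺][CO3²⁻]/Ksp = (9.41×10^-3)(0.0606×10^-3) / 4.677×10^-7 = 1.22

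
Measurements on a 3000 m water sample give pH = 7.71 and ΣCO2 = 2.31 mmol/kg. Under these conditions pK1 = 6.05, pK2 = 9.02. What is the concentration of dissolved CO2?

α₀ = 1 / (1 + K1/[H⁺] + K1K2/[H⁺]²) = 1 / (1 + 10^+1.66 + 10^+0.35)
   = 1 / (1 + 45.709 + 2.2387) = 1/48.948 = 0.02043
[CO2*] = α₀ × DIC = 0.02043 × 2.31 = 0.0472 mmol/kg

[CO2*] = 0.0472 mmol/kg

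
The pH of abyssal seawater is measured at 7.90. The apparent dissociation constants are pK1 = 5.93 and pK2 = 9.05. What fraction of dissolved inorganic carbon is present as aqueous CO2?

α₀ = 1 / (1 + K1/[H⁺] + K1K2/[H⁺]²) = 1 / (1 + 10^+1.97 + 10^+0.82)
   = 1 / (1 + 93.325 + 6.6069) = 1/100.93 = 0.009908

α₀ = 0.00991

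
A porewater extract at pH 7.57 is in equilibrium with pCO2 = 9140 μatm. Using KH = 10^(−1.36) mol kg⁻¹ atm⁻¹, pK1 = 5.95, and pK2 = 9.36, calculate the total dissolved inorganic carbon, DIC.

DIC = 17.3 mmol/kg

[CO2*] = KH · pCO2 = 10^(−1.36) × 9140×10^-6 = 3.990×10^-4 mol/kg
α₀ = 1/(1 + K1/[H⁺] + K1K2/[H⁺]²) = 1/(1 + 10^+1.62 + 10^-0.17) = 0.02306
DIC = [CO2*]/α₀ = 3.990×10^-4 / 0.02306 = 17.3 mmol/kg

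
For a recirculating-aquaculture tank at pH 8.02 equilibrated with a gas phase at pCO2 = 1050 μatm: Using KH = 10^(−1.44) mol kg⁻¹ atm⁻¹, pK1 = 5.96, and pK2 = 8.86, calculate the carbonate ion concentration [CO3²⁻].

[CO2*] = KH · pCO2 = 10^(−1.44) × 1050×10^-6 = 3.812×10^-5 mol/kg
α₀ = 1/(1 + K1/[H⁺] + K1K2/[H⁺]²) = 1/(1 + 10^+2.06 + 10^+1.22) = 0.007552
DIC = [CO2*]/α₀ = 3.812×10^-5 / 0.007552 = 5.048 mmol/kg
[CO3²⁻] = α₂·DIC; α₂ = 0.1253, so [CO3²⁻] = 0.1253 × 5.048 = 0.633 mmol/kg

[CO3²⁻] = 0.633 mmol/kg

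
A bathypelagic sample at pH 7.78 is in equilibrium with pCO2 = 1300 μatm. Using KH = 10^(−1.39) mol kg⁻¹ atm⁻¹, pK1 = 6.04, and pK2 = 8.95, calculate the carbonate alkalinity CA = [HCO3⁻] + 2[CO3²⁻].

CA = 3.30 mmol/kg

[CO2*] = KH · pCO2 = 10^(−1.39) × 1300×10^-6 = 5.296×10^-5 mol/kg
α₀ = 1/(1 + K1/[H⁺] + K1K2/[H⁺]²) = 1/(1 + 10^+1.74 + 10^+0.57) = 0.01676
DIC = [CO2*]/α₀ = 5.296×10^-5 / 0.01676 = 3.160 mmol/kg
CA = (α₁ + 2α₂)·DIC = (0.9210 + 2×0.06227) × 3.160 = 3.30 mmol/kg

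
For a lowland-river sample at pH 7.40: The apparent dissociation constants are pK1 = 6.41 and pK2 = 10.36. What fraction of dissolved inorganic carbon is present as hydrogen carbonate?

α₁ = 1 / (1 + [H⁺]/K1 + K2/[H⁺]) = 1 / (1 + 10^-0.99 + 10^-2.96)
   = 1 / (1 + 0.10233 + 0.0010965) = 1/1.1034 = 0.9063

α₁ = 0.906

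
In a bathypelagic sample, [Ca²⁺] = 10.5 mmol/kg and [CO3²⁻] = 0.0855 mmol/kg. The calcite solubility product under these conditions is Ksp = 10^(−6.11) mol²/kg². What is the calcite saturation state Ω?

Ksp = 10^(−6.11) = 7.762×10^-7
Ω = [Ca²⁺][CO3²⁻]/Ksp = (10.5×10^-3)(0.0855×10^-3) / 7.762×10^-7 = 1.16

Ω = 1.16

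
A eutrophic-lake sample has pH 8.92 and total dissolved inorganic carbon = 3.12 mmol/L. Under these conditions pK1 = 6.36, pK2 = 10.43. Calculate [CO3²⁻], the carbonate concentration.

[CO3²⁻] = 0.0933 mmol/L

α₂ = 1 / (1 + [H⁺]/K2 + [H⁺]²/(K1K2)) = 1 / (1 + 10^+1.51 + 10^-1.05)
   = 1 / (1 + 32.359 + 0.089125) = 1/33.448 = 0.02990
[CO3²⁻] = α₂ × DIC = 0.02990 × 3.12 = 0.0933 mmol/L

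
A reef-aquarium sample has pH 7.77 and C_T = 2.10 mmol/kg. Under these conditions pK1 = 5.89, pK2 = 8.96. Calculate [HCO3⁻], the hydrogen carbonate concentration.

[HCO3⁻] = 1.95 mmol/kg

α₁ = 1 / (1 + [H⁺]/K1 + K2/[H⁺]) = 1 / (1 + 10^-1.88 + 10^-1.19)
   = 1 / (1 + 0.013183 + 0.064565) = 1/1.0777 = 0.9279
[HCO3⁻] = α₁ × DIC = 0.9279 × 2.10 = 1.95 mmol/kg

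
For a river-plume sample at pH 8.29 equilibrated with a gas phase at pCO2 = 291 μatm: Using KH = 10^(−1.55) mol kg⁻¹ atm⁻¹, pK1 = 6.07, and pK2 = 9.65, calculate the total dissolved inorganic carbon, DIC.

DIC = 1.43 mmol/kg

[CO2*] = KH · pCO2 = 10^(−1.55) × 291×10^-6 = 8.201×10^-6 mol/kg
α₀ = 1/(1 + K1/[H⁺] + K1K2/[H⁺]²) = 1/(1 + 10^+2.22 + 10^+0.86) = 0.005740
DIC = [CO2*]/α₀ = 8.201×10^-6 / 0.005740 = 1.43 mmol/kg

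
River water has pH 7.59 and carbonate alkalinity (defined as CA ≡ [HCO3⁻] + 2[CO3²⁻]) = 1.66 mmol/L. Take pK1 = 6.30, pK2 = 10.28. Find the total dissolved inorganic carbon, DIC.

CA = [HCO3⁻] + 2[CO3²⁻] = (α₁ + 2α₂)·DIC
At pH 7.59: [H⁺]/K1 = 10^-1.29 = 0.051286, K2/[H⁺] = 10^-2.69 = 0.0020417
α₁ = 1/(1 + 0.051286 + 0.0020417) = 1/1.0533 = 0.9494; α₂ = α₁·K2/[H⁺] = 0.001938
α₁ + 2α₂ = 0.9532
DIC = CA / (α₁ + 2α₂) = 1.66 / 0.9532 = 1.74 mmol/L

DIC = 1.74 mmol/L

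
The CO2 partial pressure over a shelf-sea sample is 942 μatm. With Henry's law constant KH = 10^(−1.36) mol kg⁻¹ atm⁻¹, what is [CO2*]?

KH = 10^(−1.36) = 4.365×10^-2 mol kg⁻¹ atm⁻¹
[CO2*] = KH · pCO2 = 4.365×10^-2 × 942×10^-6 atm = 4.11×10^-5 mol/kg

[CO2*] = 41.1 μmol/kg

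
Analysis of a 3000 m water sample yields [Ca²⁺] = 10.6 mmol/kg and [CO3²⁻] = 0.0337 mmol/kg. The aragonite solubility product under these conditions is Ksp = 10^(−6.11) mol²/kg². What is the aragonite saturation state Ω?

Ω = 0.460

Ksp = 10^(−6.11) = 7.762×10^-7
Ω = [Ca²⁺][CO3²⁻]/Ksp = (10.6×10^-3)(0.0337×10^-3) / 7.762×10^-7 = 0.460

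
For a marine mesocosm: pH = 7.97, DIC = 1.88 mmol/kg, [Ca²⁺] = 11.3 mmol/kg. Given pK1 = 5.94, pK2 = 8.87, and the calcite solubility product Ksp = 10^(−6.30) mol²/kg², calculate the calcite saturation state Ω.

Ω = 4.70

α₂ = 1 / (1 + [H⁺]/K2 + [H⁺]²/(K1K2)) = 1 / (1 + 10^+0.90 + 10^-1.13)
   = 1 / (1 + 7.9433 + 0.074131) = 1/9.0174 = 0.1109
[CO3²⁻] = α₂ × DIC = 0.1109 × 1.88 = 0.2085 mmol/kg
Ksp = 10^(−6.30) = 5.012×10^-7
Ω = [Ca²⁺][CO3²⁻]/Ksp = (11.3×10^-3)(2.085×10^-4) / 5.012×10^-7 = 4.70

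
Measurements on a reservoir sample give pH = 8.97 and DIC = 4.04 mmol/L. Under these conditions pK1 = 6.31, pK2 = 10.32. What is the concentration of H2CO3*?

α₀ = 1 / (1 + K1/[H⁺] + K1K2/[H⁺]²) = 1 / (1 + 10^+2.66 + 10^+1.31)
   = 1 / (1 + 457.09 + 20.417) = 1/478.51 = 0.002090
[CO2*] = α₀ × DIC = 0.002090 × 4.04 = 0.00844 mmol/L = 8.44 μmol/L

[CO2*] = 8.44 μmol/L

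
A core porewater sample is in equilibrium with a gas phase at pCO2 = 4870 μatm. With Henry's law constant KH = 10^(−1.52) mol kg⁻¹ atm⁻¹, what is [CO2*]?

KH = 10^(−1.52) = 3.020×10^-2 mol kg⁻¹ atm⁻¹
[CO2*] = KH · pCO2 = 3.020×10^-2 × 4870×10^-6 atm = 1.47×10^-4 mol/kg

[CO2*] = 147 μmol/kg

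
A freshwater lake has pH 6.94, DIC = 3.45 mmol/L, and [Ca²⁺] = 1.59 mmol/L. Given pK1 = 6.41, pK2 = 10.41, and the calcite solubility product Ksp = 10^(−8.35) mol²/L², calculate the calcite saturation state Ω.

α₂ = 1 / (1 + [H⁺]/K2 + [H⁺]²/(K1K2)) = 1 / (1 + 10^+3.47 + 10^+2.94)
   = 1 / (1 + 2951.2 + 870.96) = 1/3823.2 = 0.0002616
[CO3²⁻] = α₂ × DIC = 0.0002616 × 3.45 = 0.0009024 mmol/L = 0.9024 μmol/L
Ksp = 10^(−8.35) = 4.467×10^-9
Ω = [Ca²⁺][CO3²⁻]/Ksp = (1.59×10^-3)(9.024×10^-7) / 4.467×10^-9 = 0.321

Ω = 0.321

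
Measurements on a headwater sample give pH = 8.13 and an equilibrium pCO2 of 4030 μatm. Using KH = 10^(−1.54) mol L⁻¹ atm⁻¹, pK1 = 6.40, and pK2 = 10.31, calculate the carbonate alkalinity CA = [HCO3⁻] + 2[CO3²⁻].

CA = 6.32 mmol/L

[CO2*] = KH · pCO2 = 10^(−1.54) × 4030×10^-6 = 1.162×10^-4 mol/L
α₀ = 1/(1 + K1/[H⁺] + K1K2/[H⁺]²) = 1/(1 + 10^+1.73 + 10^-0.45) = 0.01816
DIC = [CO2*]/α₀ = 1.162×10^-4 / 0.01816 = 6.399 mmol/L
CA = (α₁ + 2α₂)·DIC = (0.9754 + 2×0.006444) × 6.399 = 6.32 mmol/L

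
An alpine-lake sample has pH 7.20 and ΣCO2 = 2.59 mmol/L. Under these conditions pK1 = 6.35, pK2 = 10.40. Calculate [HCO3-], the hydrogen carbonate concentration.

[HCO3⁻] = 2.27 mmol/L

α₁ = 1 / (1 + [H⁺]/K1 + K2/[H⁺]) = 1 / (1 + 10^-0.85 + 10^-3.20)
   = 1 / (1 + 0.14125 + 0.00063096) = 1/1.1419 = 0.8757
[HCO3⁻] = α₁ × DIC = 0.8757 × 2.59 = 2.27 mmol/L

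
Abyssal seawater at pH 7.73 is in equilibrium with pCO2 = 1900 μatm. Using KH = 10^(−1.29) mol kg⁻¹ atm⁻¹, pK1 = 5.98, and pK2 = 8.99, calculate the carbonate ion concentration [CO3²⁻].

[CO3²⁻] = 0.301 mmol/kg

[CO2*] = KH · pCO2 = 10^(−1.29) × 1900×10^-6 = 9.744×10^-5 mol/kg
α₀ = 1/(1 + K1/[H⁺] + K1K2/[H⁺]²) = 1/(1 + 10^+1.75 + 10^+0.49) = 0.01658
DIC = [CO2*]/α₀ = 9.744×10^-5 / 0.01658 = 5.878 mmol/kg
[CO3²⁻] = α₂·DIC; α₂ = 0.05123, so [CO3²⁻] = 0.05123 × 5.878 = 0.301 mmol/kg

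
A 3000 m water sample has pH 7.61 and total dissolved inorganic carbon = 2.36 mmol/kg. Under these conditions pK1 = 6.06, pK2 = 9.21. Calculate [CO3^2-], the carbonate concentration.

[CO3²⁻] = 0.0563 mmol/kg

α₂ = 1 / (1 + [H⁺]/K2 + [H⁺]²/(K1K2)) = 1 / (1 + 10^+1.60 + 10^+0.05)
   = 1 / (1 + 39.811 + 1.1220) = 1/41.933 = 0.02385
[CO3²⁻] = α₂ × DIC = 0.02385 × 2.36 = 0.0563 mmol/kg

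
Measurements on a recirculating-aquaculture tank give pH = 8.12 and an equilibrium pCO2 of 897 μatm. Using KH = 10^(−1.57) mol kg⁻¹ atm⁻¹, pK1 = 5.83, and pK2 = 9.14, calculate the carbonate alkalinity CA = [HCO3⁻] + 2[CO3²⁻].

CA = 5.61 mmol/kg

[CO2*] = KH · pCO2 = 10^(−1.57) × 897×10^-6 = 2.414×10^-5 mol/kg
α₀ = 1/(1 + K1/[H⁺] + K1K2/[H⁺]²) = 1/(1 + 10^+2.29 + 10^+1.27) = 0.004660
DIC = [CO2*]/α₀ = 2.414×10^-5 / 0.004660 = 5.181 mmol/kg
CA = (α₁ + 2α₂)·DIC = (0.9086 + 2×0.08677) × 5.181 = 5.61 mmol/kg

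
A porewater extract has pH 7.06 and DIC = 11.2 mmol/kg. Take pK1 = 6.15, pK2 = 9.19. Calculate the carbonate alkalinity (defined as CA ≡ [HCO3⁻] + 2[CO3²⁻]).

CA = [HCO3⁻] + 2[CO3²⁻] = (α₁ + 2α₂)·DIC
At pH 7.06: [H⁺]/K1 = 10^-0.91 = 0.12303, K2/[H⁺] = 10^-2.13 = 0.0074131
α₁ = 1/(1 + 0.12303 + 0.0074131) = 1/1.1304 = 0.8846; α₂ = α₁·K2/[H⁺] = 0.006558
α₁ + 2α₂ = 0.8977
CA = 0.8977 × 11.2 = 10.1 mmol/kg

CA = 10.1 mmol/kg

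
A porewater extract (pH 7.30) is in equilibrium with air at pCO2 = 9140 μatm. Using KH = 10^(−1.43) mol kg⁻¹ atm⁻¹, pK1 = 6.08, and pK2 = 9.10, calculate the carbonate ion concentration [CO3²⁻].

[CO2*] = KH · pCO2 = 10^(−1.43) × 9140×10^-6 = 3.396×10^-4 mol/kg
α₀ = 1/(1 + K1/[H⁺] + K1K2/[H⁺]²) = 1/(1 + 10^+1.22 + 10^-0.58) = 0.05599
DIC = [CO2*]/α₀ = 3.396×10^-4 / 0.05599 = 6.065 mmol/kg
[CO3²⁻] = α₂·DIC; α₂ = 0.01473, so [CO3²⁻] = 0.01473 × 6.065 = 0.0893 mmol/kg

[CO3²⁻] = 0.0893 mmol/kg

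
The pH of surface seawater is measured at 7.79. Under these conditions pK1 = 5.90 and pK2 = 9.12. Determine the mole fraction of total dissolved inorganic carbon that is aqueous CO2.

α₀ = 1 / (1 + K1/[H⁺] + K1K2/[H⁺]²) = 1 / (1 + 10^+1.89 + 10^+0.56)
   = 1 / (1 + 77.625 + 3.6308) = 1/82.255 = 0.01216

α₀ = 0.0122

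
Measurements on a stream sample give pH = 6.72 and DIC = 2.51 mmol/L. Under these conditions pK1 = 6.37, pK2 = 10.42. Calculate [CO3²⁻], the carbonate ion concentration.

α₂ = 1 / (1 + [H⁺]/K2 + [H⁺]²/(K1K2)) = 1 / (1 + 10^+3.70 + 10^+3.35)
   = 1 / (1 + 5011.9 + 2238.7) = 1/7251.6 = 0.0001379
[CO3²⁻] = α₂ × DIC = 0.0001379 × 2.51 = 0.000346 mmol/L = 0.346 μmol/L

[CO3²⁻] = 0.346 μmol/L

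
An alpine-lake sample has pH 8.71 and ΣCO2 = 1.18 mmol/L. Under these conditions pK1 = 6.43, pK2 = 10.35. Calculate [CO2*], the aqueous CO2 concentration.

α₀ = 1 / (1 + K1/[H⁺] + K1K2/[H⁺]²) = 1 / (1 + 10^+2.28 + 10^+0.64)
   = 1 / (1 + 190.55 + 4.3652) = 1/195.91 = 0.005104
[CO2*] = α₀ × DIC = 0.005104 × 1.18 = 0.00602 mmol/L = 6.02 μmol/L

[CO2*] = 6.02 μmol/L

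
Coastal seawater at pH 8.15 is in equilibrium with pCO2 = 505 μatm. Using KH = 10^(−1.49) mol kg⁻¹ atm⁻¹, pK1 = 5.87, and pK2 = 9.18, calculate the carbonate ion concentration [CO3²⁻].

[CO3²⁻] = 0.291 mmol/kg

[CO2*] = KH · pCO2 = 10^(−1.49) × 505×10^-6 = 1.634×10^-5 mol/kg
α₀ = 1/(1 + K1/[H⁺] + K1K2/[H⁺]²) = 1/(1 + 10^+2.28 + 10^+1.25) = 0.004777
DIC = [CO2*]/α₀ = 1.634×10^-5 / 0.004777 = 3.421 mmol/kg
[CO3²⁻] = α₂·DIC; α₂ = 0.08495, so [CO3²⁻] = 0.08495 × 3.421 = 0.291 mmol/kg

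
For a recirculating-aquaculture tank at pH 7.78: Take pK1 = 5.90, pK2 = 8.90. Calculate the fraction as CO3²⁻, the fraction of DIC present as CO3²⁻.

α₂ = 1 / (1 + [H⁺]/K2 + [H⁺]²/(K1K2)) = 1 / (1 + 10^+1.12 + 10^-0.76)
   = 1 / (1 + 13.183 + 0.17378) = 1/14.356 = 0.06966

α₂ = 0.0697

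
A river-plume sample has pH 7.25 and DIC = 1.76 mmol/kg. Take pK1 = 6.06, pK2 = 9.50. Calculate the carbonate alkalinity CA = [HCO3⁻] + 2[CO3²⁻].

CA = 1.66 mmol/kg

CA = [HCO3⁻] + 2[CO3²⁻] = (α₁ + 2α₂)·DIC
At pH 7.25: [H⁺]/K1 = 10^-1.19 = 0.064565, K2/[H⁺] = 10^-2.25 = 0.0056234
α₁ = 1/(1 + 0.064565 + 0.0056234) = 1/1.0702 = 0.9344; α₂ = α₁·K2/[H⁺] = 0.005255
α₁ + 2α₂ = 0.9449
CA = 0.9449 × 1.76 = 1.66 mmol/kg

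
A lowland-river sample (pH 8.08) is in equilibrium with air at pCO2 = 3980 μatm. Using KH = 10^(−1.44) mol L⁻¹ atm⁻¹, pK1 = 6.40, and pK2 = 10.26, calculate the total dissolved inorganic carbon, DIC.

[CO2*] = KH · pCO2 = 10^(−1.44) × 3980×10^-6 = 1.445×10^-4 mol/L
α₀ = 1/(1 + K1/[H⁺] + K1K2/[H⁺]²) = 1/(1 + 10^+1.68 + 10^-0.50) = 0.02033
DIC = [CO2*]/α₀ = 1.445×10^-4 / 0.02033 = 7.11 mmol/L

DIC = 7.11 mmol/L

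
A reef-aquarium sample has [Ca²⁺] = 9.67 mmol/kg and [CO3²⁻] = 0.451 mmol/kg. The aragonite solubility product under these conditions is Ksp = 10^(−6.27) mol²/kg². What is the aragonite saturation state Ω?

Ksp = 10^(−6.27) = 5.370×10^-7
Ω = [Ca²⁺][CO3²⁻]/Ksp = (9.67×10^-3)(0.451×10^-3) / 5.370×10^-7 = 8.12

Ω = 8.12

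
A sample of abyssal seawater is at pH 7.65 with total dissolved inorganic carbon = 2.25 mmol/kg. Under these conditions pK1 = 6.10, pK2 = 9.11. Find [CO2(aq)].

[CO2*] = 0.0597 mmol/kg

α₀ = 1 / (1 + K1/[H⁺] + K1K2/[H⁺]²) = 1 / (1 + 10^+1.55 + 10^+0.09)
   = 1 / (1 + 35.481 + 1.2303) = 1/37.712 = 0.02652
[CO2*] = α₀ × DIC = 0.02652 × 2.25 = 0.0597 mmol/kg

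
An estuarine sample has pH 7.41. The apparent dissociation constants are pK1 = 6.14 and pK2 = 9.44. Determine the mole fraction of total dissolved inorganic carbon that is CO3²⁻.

α₂ = 1 / (1 + [H⁺]/K2 + [H⁺]²/(K1K2)) = 1 / (1 + 10^+2.03 + 10^+0.76)
   = 1 / (1 + 107.15 + 5.7544) = 1/113.91 = 0.008779

α₂ = 0.00878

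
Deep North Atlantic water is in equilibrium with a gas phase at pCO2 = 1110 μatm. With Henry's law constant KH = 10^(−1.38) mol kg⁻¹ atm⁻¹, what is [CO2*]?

KH = 10^(−1.38) = 4.169×10^-2 mol kg⁻¹ atm⁻¹
[CO2*] = KH · pCO2 = 4.169×10^-2 × 1110×10^-6 atm = 4.63×10^-5 mol/kg

[CO2*] = 46.3 μmol/kg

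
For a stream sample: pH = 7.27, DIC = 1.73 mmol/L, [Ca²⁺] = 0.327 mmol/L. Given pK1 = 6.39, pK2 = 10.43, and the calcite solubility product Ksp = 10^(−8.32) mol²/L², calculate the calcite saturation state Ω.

Ω = 0.0722

α₂ = 1 / (1 + [H⁺]/K2 + [H⁺]²/(K1K2)) = 1 / (1 + 10^+3.16 + 10^+2.28)
   = 1 / (1 + 1445.4 + 190.55) = 1/1637.0 = 0.0006109
[CO3²⁻] = α₂ × DIC = 0.0006109 × 1.73 = 0.001057 mmol/L = 1.057 μmol/L
Ksp = 10^(−8.32) = 4.786×10^-9
Ω = [Ca²⁺][CO3²⁻]/Ksp = (0.327×10^-3)(1.057×10^-6) / 4.786×10^-9 = 0.0722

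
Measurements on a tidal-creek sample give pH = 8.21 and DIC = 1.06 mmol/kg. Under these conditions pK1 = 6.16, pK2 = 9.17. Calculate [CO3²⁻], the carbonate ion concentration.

α₂ = 1 / (1 + [H⁺]/K2 + [H⁺]²/(K1K2)) = 1 / (1 + 10^+0.96 + 10^-1.09)
   = 1 / (1 + 9.1201 + 0.081283) = 1/10.201 = 0.09803
[CO3²⁻] = α₂ × DIC = 0.09803 × 1.06 = 0.104 mmol/kg

[CO3²⁻] = 0.104 mmol/kg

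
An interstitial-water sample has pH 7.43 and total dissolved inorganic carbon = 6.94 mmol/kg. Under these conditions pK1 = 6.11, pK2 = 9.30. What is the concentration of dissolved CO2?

α₀ = 1 / (1 + K1/[H⁺] + K1K2/[H⁺]²) = 1 / (1 + 10^+1.32 + 10^-0.55)
   = 1 / (1 + 20.893 + 0.28184) = 1/22.175 = 0.04510
[CO2*] = α₀ × DIC = 0.04510 × 6.94 = 0.313 mmol/kg

[CO2*] = 0.313 mmol/kg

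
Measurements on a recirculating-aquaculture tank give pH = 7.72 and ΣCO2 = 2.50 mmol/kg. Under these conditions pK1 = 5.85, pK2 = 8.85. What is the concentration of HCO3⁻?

α₁ = 1 / (1 + [H⁺]/K1 + K2/[H⁺]) = 1 / (1 + 10^-1.87 + 10^-1.13)
   = 1 / (1 + 0.013490 + 0.074131) = 1/1.0876 = 0.9194
[HCO3⁻] = α₁ × DIC = 0.9194 × 2.50 = 2.30 mmol/kg

[HCO3⁻] = 2.30 mmol/kg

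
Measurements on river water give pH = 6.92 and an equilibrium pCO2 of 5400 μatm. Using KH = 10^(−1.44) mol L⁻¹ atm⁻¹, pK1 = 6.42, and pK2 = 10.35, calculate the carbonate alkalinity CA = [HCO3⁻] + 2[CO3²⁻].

CA = 0.620 mmol/L

[CO2*] = KH · pCO2 = 10^(−1.44) × 5400×10^-6 = 1.961×10^-4 mol/L
α₀ = 1/(1 + K1/[H⁺] + K1K2/[H⁺]²) = 1/(1 + 10^+0.50 + 10^-2.93) = 0.2402
DIC = [CO2*]/α₀ = 1.961×10^-4 / 0.2402 = 0.8163 mmol/L
CA = (α₁ + 2α₂)·DIC = (0.7595 + 2×0.0002822) × 0.8163 = 0.620 mmol/L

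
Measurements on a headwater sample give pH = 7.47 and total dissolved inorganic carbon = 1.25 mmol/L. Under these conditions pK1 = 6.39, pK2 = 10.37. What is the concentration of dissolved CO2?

[CO2*] = 0.0959 mmol/L

α₀ = 1 / (1 + K1/[H⁺] + K1K2/[H⁺]²) = 1 / (1 + 10^+1.08 + 10^-1.82)
   = 1 / (1 + 12.023 + 0.015136) = 1/13.038 = 0.07670
[CO2*] = α₀ × DIC = 0.07670 × 1.25 = 0.0959 mmol/L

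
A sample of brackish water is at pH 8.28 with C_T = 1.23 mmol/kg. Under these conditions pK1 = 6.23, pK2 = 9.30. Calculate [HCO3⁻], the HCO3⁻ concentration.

α₁ = 1 / (1 + [H⁺]/K1 + K2/[H⁺]) = 1 / (1 + 10^-2.05 + 10^-1.02)
   = 1 / (1 + 0.0089125 + 0.095499) = 1/1.1044 = 0.9055
[HCO3⁻] = α₁ × DIC = 0.9055 × 1.23 = 1.11 mmol/kg

[HCO3⁻] = 1.11 mmol/kg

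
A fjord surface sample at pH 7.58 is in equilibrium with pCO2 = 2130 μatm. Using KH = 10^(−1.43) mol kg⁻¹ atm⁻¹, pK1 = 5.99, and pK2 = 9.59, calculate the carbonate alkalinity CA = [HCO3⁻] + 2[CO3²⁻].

[CO2*] = KH · pCO2 = 10^(−1.43) × 2130×10^-6 = 7.914×10^-5 mol/kg
α₀ = 1/(1 + K1/[H⁺] + K1K2/[H⁺]²) = 1/(1 + 10^+1.59 + 10^-0.42) = 0.02482
DIC = [CO2*]/α₀ = 7.914×10^-5 / 0.02482 = 3.188 mmol/kg
CA = (α₁ + 2α₂)·DIC = (0.9657 + 2×0.009438) × 3.188 = 3.14 mmol/kg

CA = 3.14 mmol/kg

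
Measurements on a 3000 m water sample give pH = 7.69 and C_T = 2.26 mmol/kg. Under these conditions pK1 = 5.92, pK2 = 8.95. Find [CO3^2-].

[CO3²⁻] = 0.116 mmol/kg

α₂ = 1 / (1 + [H⁺]/K2 + [H⁺]²/(K1K2)) = 1 / (1 + 10^+1.26 + 10^-0.51)
   = 1 / (1 + 18.197 + 0.30903) = 1/19.506 = 0.05127
[CO3²⁻] = α₂ × DIC = 0.05127 × 2.26 = 0.116 mmol/kg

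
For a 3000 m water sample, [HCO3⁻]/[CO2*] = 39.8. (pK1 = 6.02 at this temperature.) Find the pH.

From K1 = [H⁺][HCO3⁻]/[CO2*]:  pH = pK1 + log₁₀([HCO3⁻]/[CO2*])
log₁₀(39.8) = +1.600
pH = 6.02 + (+1.600) = 7.62

pH = 7.62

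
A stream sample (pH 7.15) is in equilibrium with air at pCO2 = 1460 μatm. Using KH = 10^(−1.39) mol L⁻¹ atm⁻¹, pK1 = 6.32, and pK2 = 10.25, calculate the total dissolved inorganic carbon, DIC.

[CO2*] = KH · pCO2 = 10^(−1.39) × 1460×10^-6 = 5.948×10^-5 mol/L
α₀ = 1/(1 + K1/[H⁺] + K1K2/[H⁺]²) = 1/(1 + 10^+0.83 + 10^-2.27) = 0.1288
DIC = [CO2*]/α₀ = 5.948×10^-5 / 0.1288 = 0.462 mmol/L

DIC = 0.462 mmol/L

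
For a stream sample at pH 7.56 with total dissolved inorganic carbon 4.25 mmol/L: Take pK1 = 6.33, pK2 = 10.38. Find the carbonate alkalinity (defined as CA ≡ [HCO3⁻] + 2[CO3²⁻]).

CA = 4.02 mmol/L

CA = [HCO3⁻] + 2[CO3²⁻] = (α₁ + 2α₂)·DIC
At pH 7.56: [H⁺]/K1 = 10^-1.23 = 0.058884, K2/[H⁺] = 10^-2.82 = 0.0015136
α₁ = 1/(1 + 0.058884 + 0.0015136) = 1/1.0604 = 0.9430; α₂ = α₁·K2/[H⁺] = 0.001427
α₁ + 2α₂ = 0.9459
CA = 0.9459 × 4.25 = 4.02 mmol/L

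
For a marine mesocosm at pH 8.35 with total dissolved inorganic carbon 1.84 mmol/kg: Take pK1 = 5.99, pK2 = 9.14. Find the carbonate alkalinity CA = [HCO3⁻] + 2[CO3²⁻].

CA = [HCO3⁻] + 2[CO3²⁻] = (α₁ + 2α₂)·DIC
At pH 8.35: [H⁺]/K1 = 10^-2.36 = 0.0043652, K2/[H⁺] = 10^-0.79 = 0.16218
α₁ = 1/(1 + 0.0043652 + 0.16218) = 1/1.1665 = 0.8572; α₂ = α₁·K2/[H⁺] = 0.1390
α₁ + 2α₂ = 1.1353
CA = 1.1353 × 1.84 = 2.09 mmol/kg

CA = 2.09 mmol/kg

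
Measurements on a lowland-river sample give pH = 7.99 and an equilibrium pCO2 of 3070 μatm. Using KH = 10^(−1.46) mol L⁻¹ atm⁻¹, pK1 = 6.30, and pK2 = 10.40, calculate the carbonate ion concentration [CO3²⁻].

[CO2*] = KH · pCO2 = 10^(−1.46) × 3070×10^-6 = 1.064×10^-4 mol/L
α₀ = 1/(1 + K1/[H⁺] + K1K2/[H⁺]²) = 1/(1 + 10^+1.69 + 10^-0.72) = 0.01993
DIC = [CO2*]/α₀ = 1.064×10^-4 / 0.01993 = 5.340 mmol/L
[CO3²⁻] = α₂·DIC; α₂ = 0.003798, so [CO3²⁻] = 0.003798 × 5.340 = 0.0203 mmol/L

[CO3²⁻] = 0.0203 mmol/L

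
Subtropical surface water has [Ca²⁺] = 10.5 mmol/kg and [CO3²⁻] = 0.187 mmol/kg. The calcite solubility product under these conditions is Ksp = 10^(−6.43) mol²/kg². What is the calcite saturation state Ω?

Ω = 5.28

Ksp = 10^(−6.43) = 3.715×10^-7
Ω = [Ca²⁺][CO3²⁻]/Ksp = (10.5×10^-3)(0.187×10^-3) / 3.715×10^-7 = 5.28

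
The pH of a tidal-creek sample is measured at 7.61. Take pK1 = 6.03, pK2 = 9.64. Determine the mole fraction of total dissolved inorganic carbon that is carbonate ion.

α₂ = 0.00901

α₂ = 1 / (1 + [H⁺]/K2 + [H⁺]²/(K1K2)) = 1 / (1 + 10^+2.03 + 10^+0.45)
   = 1 / (1 + 107.15 + 2.8184) = 1/110.97 = 0.009011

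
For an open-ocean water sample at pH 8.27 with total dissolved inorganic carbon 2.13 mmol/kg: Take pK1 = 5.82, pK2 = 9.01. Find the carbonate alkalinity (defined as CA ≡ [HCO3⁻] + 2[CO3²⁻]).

CA = 2.45 mmol/kg

CA = [HCO3⁻] + 2[CO3²⁻] = (α₁ + 2α₂)·DIC
At pH 8.27: [H⁺]/K1 = 10^-2.45 = 0.0035481, K2/[H⁺] = 10^-0.74 = 0.18197
α₁ = 1/(1 + 0.0035481 + 0.18197) = 1/1.1855 = 0.8435; α₂ = α₁·K2/[H⁺] = 0.1535
α₁ + 2α₂ = 1.1505
CA = 1.1505 × 2.13 = 2.45 mmol/kg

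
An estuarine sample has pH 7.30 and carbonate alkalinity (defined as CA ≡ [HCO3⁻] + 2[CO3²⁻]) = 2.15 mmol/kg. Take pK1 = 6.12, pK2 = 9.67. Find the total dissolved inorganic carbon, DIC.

DIC = 2.28 mmol/kg

CA = [HCO3⁻] + 2[CO3²⁻] = (α₁ + 2α₂)·DIC
At pH 7.30: [H⁺]/K1 = 10^-1.18 = 0.066069, K2/[H⁺] = 10^-2.37 = 0.0042658
α₁ = 1/(1 + 0.066069 + 0.0042658) = 1/1.0703 = 0.9343; α₂ = α₁·K2/[H⁺] = 0.003985
α₁ + 2α₂ = 0.9423
DIC = CA / (α₁ + 2α₂) = 2.15 / 0.9423 = 2.28 mmol/kg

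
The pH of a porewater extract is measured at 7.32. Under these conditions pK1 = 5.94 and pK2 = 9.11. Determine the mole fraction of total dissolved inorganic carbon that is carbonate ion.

α₂ = 0.0153

α₂ = 1 / (1 + [H⁺]/K2 + [H⁺]²/(K1K2)) = 1 / (1 + 10^+1.79 + 10^+0.41)
   = 1 / (1 + 61.660 + 2.5704) = 1/65.230 = 0.01533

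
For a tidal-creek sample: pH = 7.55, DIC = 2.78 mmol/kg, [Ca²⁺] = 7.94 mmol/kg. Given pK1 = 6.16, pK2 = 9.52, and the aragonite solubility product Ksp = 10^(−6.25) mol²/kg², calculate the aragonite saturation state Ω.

Ω = 0.400

α₂ = 1 / (1 + [H⁺]/K2 + [H⁺]²/(K1K2)) = 1 / (1 + 10^+1.97 + 10^+0.58)
   = 1 / (1 + 93.325 + 3.8019) = 1/98.127 = 0.01019
[CO3²⁻] = α₂ × DIC = 0.01019 × 2.78 = 0.02833 mmol/kg
Ksp = 10^(−6.25) = 5.623×10^-7
Ω = [Ca²⁺][CO3²⁻]/Ksp = (7.94×10^-3)(2.833×10^-5) / 5.623×10^-7 = 0.400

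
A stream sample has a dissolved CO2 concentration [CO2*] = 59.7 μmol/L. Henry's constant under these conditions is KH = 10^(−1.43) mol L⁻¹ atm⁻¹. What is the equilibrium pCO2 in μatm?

KH = 10^(−1.43) = 3.715×10^-2 mol L⁻¹ atm⁻¹
pCO2 = [CO2*]/KH = 59.7×10^-6 / 3.715×10^-2 = 1.61×10^-3 atm = 1610 μatm

pCO2 = 1610 μatm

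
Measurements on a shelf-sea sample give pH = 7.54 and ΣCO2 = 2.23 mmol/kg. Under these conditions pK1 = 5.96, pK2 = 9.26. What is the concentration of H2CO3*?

α₀ = 1 / (1 + K1/[H⁺] + K1K2/[H⁺]²) = 1 / (1 + 10^+1.58 + 10^-0.14)
   = 1 / (1 + 38.019 + 0.72444) = 1/39.743 = 0.02516
[CO2*] = α₀ × DIC = 0.02516 × 2.23 = 0.0561 mmol/kg

[CO2*] = 0.0561 mmol/kg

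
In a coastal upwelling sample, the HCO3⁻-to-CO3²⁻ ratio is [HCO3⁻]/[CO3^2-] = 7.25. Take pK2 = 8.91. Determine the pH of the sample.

From K2 = [H⁺][CO3^2-]/[HCO3⁻]:  pH = pK2 − log₁₀([HCO3⁻]/[CO3^2-])
log₁₀(7.25) = +0.860
pH = 8.91 − (+0.860) = 8.05

pH = 8.05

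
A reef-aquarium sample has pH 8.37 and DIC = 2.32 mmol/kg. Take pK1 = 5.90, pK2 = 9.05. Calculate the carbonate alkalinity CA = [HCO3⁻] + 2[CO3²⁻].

CA = 2.71 mmol/kg

CA = [HCO3⁻] + 2[CO3²⁻] = (α₁ + 2α₂)·DIC
At pH 8.37: [H⁺]/K1 = 10^-2.47 = 0.0033884, K2/[H⁺] = 10^-0.68 = 0.20893
α₁ = 1/(1 + 0.0033884 + 0.20893) = 1/1.2123 = 0.8249; α₂ = α₁·K2/[H⁺] = 0.1723
α₁ + 2α₂ = 1.1695
CA = 1.1695 × 2.32 = 2.71 mmol/kg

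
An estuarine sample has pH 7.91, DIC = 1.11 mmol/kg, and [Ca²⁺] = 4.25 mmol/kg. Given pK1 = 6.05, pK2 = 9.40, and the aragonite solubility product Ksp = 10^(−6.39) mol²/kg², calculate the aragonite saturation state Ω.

Ω = 0.358

α₂ = 1 / (1 + [H⁺]/K2 + [H⁺]²/(K1K2)) = 1 / (1 + 10^+1.49 + 10^-0.37)
   = 1 / (1 + 30.903 + 0.42658) = 1/32.330 = 0.03093
[CO3²⁻] = α₂ × DIC = 0.03093 × 1.11 = 0.03433 mmol/kg
Ksp = 10^(−6.39) = 4.074×10^-7
Ω = [Ca²⁺][CO3²⁻]/Ksp = (4.25×10^-3)(3.433×10^-5) / 4.074×10^-7 = 0.358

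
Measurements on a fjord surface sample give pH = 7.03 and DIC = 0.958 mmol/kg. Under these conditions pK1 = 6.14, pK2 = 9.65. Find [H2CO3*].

[CO2*] = 0.109 mmol/kg

α₀ = 1 / (1 + K1/[H⁺] + K1K2/[H⁺]²) = 1 / (1 + 10^+0.89 + 10^-1.73)
   = 1 / (1 + 7.7625 + 0.018621) = 1/8.7811 = 0.1139
[CO2*] = α₀ × DIC = 0.1139 × 0.958 = 0.109 mmol/kg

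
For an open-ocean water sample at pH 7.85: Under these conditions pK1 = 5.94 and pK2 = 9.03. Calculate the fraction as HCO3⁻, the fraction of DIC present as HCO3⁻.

α₁ = 0.927

α₁ = 1 / (1 + [H⁺]/K1 + K2/[H⁺]) = 1 / (1 + 10^-1.91 + 10^-1.18)
   = 1 / (1 + 0.012303 + 0.066069) = 1/1.0784 = 0.9273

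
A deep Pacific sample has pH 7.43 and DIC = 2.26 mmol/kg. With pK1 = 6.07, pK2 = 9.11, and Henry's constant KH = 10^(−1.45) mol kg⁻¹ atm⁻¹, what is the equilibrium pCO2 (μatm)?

pCO2 = 2610 μatm

α₀ = 1 / (1 + K1/[H⁺] + K1K2/[H⁺]²) = 1 / (1 + 10^+1.36 + 10^-0.32)
   = 1 / (1 + 22.909 + 0.47863) = 1/24.387 = 0.04100
[CO2*] = α₀ × DIC = 0.04100 × 2.26 = 0.09267 mmol/kg
pCO2 = [CO2*]/KH = 9.267×10^-5 / 3.548×10^-2 = 2610 μatm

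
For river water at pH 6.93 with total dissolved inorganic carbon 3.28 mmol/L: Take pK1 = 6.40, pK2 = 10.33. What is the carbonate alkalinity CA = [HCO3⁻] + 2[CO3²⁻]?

CA = 2.53 mmol/L

CA = [HCO3⁻] + 2[CO3²⁻] = (α₁ + 2α₂)·DIC
At pH 6.93: [H⁺]/K1 = 10^-0.53 = 0.29512, K2/[H⁺] = 10^-3.40 = 0.00039811
α₁ = 1/(1 + 0.29512 + 0.00039811) = 1/1.2955 = 0.7719; α₂ = α₁·K2/[H⁺] = 0.0003073
α₁ + 2α₂ = 0.7725
CA = 0.7725 × 3.28 = 2.53 mmol/L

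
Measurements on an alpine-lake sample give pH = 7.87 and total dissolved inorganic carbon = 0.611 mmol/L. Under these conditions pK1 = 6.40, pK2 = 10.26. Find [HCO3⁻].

[HCO3⁻] = 0.589 mmol/L

α₁ = 1 / (1 + [H⁺]/K1 + K2/[H⁺]) = 1 / (1 + 10^-1.47 + 10^-2.39)
   = 1 / (1 + 0.033884 + 0.0040738) = 1/1.0380 = 0.9634
[HCO3⁻] = α₁ × DIC = 0.9634 × 0.611 = 0.589 mmol/L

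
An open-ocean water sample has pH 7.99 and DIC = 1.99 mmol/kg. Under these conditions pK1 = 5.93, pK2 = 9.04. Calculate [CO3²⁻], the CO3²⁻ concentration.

[CO3²⁻] = 0.162 mmol/kg

α₂ = 1 / (1 + [H⁺]/K2 + [H⁺]²/(K1K2)) = 1 / (1 + 10^+1.05 + 10^-1.01)
   = 1 / (1 + 11.220 + 0.097724) = 1/12.318 = 0.08118
[CO3²⁻] = α₂ × DIC = 0.08118 × 1.99 = 0.162 mmol/kg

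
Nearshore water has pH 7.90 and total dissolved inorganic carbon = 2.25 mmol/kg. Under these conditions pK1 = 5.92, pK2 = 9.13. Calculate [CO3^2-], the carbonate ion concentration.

[CO3²⁻] = 0.124 mmol/kg

α₂ = 1 / (1 + [H⁺]/K2 + [H⁺]²/(K1K2)) = 1 / (1 + 10^+1.23 + 10^-0.75)
   = 1 / (1 + 16.982 + 0.17783) = 1/18.160 = 0.05507
[CO3²⁻] = α₂ × DIC = 0.05507 × 2.25 = 0.124 mmol/kg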